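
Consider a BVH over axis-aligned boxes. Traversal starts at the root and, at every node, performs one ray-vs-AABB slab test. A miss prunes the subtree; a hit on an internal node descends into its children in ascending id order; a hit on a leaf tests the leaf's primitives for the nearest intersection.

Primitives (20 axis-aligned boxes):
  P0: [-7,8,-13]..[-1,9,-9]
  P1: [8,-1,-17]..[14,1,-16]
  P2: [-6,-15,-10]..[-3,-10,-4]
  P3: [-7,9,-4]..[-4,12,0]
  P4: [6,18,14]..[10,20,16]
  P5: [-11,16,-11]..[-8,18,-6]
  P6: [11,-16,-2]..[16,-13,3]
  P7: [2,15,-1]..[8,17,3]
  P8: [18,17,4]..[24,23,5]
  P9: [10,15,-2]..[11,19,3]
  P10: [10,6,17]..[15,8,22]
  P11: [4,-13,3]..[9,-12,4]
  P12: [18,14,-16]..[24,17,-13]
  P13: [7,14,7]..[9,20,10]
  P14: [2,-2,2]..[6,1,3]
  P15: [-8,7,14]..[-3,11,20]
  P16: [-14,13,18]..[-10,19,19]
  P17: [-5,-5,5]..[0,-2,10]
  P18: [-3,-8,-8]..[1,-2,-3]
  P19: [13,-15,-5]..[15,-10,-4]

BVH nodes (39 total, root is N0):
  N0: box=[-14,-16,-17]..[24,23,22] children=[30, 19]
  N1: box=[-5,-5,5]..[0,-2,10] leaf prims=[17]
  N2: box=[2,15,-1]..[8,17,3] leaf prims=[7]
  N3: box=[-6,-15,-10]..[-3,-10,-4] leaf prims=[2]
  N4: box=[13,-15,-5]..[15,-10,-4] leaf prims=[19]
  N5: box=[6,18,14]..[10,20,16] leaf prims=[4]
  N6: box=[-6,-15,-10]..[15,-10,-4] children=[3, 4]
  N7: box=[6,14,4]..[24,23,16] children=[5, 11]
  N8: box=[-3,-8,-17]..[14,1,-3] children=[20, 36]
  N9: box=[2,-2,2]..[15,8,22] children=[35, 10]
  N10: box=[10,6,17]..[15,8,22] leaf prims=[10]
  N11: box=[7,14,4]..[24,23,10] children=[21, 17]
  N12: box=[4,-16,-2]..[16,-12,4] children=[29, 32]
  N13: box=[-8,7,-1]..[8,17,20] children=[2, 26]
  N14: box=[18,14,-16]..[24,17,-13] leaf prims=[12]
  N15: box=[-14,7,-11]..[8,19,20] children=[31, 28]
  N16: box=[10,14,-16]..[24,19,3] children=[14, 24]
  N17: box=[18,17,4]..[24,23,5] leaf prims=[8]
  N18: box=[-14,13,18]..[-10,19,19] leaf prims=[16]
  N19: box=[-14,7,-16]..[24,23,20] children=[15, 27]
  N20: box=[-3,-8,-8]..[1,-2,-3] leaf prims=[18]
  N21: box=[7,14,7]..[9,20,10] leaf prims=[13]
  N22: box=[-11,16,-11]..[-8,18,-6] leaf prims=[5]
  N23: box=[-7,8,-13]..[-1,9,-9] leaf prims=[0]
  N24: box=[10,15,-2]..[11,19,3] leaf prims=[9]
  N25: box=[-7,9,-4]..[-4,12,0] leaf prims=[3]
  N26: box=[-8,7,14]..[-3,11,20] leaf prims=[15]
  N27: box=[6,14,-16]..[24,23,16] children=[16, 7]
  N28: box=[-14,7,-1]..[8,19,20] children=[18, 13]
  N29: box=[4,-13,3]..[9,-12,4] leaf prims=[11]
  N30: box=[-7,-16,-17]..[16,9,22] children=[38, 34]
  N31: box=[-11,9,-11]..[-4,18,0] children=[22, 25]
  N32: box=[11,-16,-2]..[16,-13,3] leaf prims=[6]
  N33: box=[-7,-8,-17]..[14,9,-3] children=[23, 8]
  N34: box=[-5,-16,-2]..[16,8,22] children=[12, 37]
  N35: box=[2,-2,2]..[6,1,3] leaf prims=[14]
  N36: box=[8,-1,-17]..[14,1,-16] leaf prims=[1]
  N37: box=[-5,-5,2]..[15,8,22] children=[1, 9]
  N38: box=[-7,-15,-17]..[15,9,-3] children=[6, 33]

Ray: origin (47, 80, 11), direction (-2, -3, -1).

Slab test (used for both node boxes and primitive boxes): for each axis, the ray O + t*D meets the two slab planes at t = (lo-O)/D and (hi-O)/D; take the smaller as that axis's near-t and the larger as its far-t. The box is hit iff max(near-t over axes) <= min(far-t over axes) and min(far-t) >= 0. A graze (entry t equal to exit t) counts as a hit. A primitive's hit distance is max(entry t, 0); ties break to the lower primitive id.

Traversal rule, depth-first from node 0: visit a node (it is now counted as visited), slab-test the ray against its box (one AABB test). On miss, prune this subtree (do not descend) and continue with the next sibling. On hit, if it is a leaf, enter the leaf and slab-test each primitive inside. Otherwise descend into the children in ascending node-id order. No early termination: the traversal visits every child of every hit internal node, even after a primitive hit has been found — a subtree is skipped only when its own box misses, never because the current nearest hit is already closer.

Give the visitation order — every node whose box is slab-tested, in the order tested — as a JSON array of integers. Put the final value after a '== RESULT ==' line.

Traverse from the root:
N0 x:[23/2,61/2] y:[19,32] z:[-11,28] -> hit [19,28], descend [19, 30]
  N19 x:[23/2,61/2] y:[19,73/3] z:[-9,27] -> hit [19,73/3], descend [15, 27]
    N15 x:[39/2,61/2] y:[61/3,73/3] z:[-9,22] -> hit [61/3,22], descend [28, 31]
      N28 x:[39/2,61/2] y:[61/3,73/3] z:[-9,12] -> miss, prune
      N31 x:[51/2,29] y:[62/3,71/3] z:[11,22] -> miss, prune
    N27 x:[23/2,41/2] y:[19,22] z:[-5,27] -> hit [19,41/2], descend [7, 16]
      N7 x:[23/2,41/2] y:[19,22] z:[-5,7] -> miss, prune
      N16 x:[23/2,37/2] y:[61/3,22] z:[8,27] -> miss, prune
  N30 x:[31/2,27] y:[71/3,32] z:[-11,28] -> hit [71/3,27], descend [34, 38]
    N34 x:[31/2,26] y:[24,32] z:[-11,13] -> miss, prune
    N38 x:[16,27] y:[71/3,95/3] z:[14,28] -> hit [71/3,27], descend [6, 33]
      N6 x:[16,53/2] y:[30,95/3] z:[15,21] -> miss, prune
      N33 x:[33/2,27] y:[71/3,88/3] z:[14,28] -> hit [71/3,27], descend [8, 23]
        N8 x:[33/2,25] y:[79/3,88/3] z:[14,28] -> miss, prune
        N23 x:[24,27] y:[71/3,24] z:[20,24] -> hit [24,24] leaf, test {P0@t=24}

order=[0, 19, 15, 28, 31, 27, 7, 16, 30, 34, 38, 6, 33, 8, 23]  |boxes|=15  |leaves|=1  hit=P0

== RESULT ==
[0, 19, 15, 28, 31, 27, 7, 16, 30, 34, 38, 6, 33, 8, 23]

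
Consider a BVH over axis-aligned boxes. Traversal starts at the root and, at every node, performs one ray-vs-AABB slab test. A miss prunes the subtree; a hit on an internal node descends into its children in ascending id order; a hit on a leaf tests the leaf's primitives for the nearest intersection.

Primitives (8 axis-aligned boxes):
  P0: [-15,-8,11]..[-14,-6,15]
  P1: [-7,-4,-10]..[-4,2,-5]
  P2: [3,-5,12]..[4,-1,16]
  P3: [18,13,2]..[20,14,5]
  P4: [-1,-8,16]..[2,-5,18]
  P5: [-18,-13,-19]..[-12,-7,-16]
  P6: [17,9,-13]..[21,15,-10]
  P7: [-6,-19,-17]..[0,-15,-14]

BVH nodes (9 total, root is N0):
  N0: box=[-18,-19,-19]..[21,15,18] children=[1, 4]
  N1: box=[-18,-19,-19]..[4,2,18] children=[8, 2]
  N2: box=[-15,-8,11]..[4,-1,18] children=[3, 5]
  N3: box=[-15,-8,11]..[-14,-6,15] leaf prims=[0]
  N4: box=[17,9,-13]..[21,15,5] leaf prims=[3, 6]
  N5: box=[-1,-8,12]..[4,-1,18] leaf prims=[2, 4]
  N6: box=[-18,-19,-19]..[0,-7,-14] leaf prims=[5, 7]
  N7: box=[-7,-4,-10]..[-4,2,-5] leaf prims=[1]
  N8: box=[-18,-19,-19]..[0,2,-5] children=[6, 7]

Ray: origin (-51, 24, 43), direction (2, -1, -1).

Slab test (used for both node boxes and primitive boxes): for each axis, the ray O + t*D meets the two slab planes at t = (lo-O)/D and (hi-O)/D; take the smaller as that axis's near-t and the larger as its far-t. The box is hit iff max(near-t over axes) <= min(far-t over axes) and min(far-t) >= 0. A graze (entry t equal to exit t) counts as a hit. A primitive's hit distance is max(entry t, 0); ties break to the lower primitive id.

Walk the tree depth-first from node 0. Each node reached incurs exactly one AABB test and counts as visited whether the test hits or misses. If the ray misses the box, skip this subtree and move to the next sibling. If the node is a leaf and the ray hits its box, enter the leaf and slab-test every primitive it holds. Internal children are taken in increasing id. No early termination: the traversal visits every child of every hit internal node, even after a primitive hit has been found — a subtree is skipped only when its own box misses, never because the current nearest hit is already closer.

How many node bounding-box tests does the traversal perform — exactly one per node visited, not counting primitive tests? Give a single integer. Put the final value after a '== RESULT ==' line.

Trace the traversal:
N0 x:[33/2,36] y:[9,43] z:[25,62] -> hit [25,36], descend [1, 4]
  N1 x:[33/2,55/2] y:[22,43] z:[25,62] -> hit [25,55/2], descend [2, 8]
    N2 x:[18,55/2] y:[25,32] z:[25,32] -> hit [25,55/2], descend [3, 5]
      N3 x:[18,37/2] y:[30,32] z:[28,32] -> miss, prune
      N5 x:[25,55/2] y:[25,32] z:[25,31] -> hit [25,55/2] leaf, test {P2@t=27, P4(miss)}
    N8 x:[33/2,51/2] y:[22,43] z:[48,62] -> miss, prune
  N4 x:[34,36] y:[9,15] z:[38,56] -> miss, prune

Visited [0, 1, 2, 3, 5, 8, 4]. Tests: 7 box, 1 leaf. Nearest: P2.

== RESULT ==
7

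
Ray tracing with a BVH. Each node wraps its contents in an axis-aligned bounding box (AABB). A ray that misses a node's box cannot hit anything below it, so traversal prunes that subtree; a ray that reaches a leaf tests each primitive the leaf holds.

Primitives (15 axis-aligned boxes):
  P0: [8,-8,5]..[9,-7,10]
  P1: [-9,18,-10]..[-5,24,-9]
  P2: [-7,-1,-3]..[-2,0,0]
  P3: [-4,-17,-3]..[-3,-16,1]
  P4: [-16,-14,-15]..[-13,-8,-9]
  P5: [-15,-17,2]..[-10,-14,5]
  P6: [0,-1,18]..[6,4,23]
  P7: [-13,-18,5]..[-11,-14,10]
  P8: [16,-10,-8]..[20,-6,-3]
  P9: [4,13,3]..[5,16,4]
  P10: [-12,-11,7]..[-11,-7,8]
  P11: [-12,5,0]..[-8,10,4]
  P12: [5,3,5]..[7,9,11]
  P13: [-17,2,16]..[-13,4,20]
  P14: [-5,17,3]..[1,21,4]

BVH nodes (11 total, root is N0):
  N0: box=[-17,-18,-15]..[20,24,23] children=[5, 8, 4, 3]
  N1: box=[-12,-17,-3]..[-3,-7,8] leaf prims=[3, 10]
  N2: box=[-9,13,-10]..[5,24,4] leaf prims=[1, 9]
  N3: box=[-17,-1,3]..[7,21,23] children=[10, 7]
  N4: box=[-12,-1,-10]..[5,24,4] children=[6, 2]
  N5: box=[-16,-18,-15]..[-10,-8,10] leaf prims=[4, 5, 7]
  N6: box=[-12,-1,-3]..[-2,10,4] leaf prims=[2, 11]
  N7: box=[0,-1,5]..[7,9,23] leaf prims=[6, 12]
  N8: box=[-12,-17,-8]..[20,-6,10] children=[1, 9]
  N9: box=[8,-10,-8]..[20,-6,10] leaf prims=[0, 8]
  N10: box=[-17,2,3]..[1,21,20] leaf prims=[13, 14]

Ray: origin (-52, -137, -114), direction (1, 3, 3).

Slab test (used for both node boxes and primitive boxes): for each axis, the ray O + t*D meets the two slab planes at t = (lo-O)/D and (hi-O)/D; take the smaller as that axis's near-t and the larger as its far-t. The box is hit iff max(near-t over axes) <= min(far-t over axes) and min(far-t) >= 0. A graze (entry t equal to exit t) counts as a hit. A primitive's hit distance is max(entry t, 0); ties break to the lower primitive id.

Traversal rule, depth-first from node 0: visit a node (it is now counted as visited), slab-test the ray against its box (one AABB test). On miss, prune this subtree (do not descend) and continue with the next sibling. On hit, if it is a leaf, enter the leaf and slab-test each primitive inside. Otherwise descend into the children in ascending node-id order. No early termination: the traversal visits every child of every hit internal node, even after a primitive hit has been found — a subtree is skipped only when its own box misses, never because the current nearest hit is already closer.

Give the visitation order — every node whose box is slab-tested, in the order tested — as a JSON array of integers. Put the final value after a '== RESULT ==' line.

Walk:
N0 x:[35,72] y:[119/3,161/3] z:[33,137/3] -> hit [119/3,137/3], descend [3, 4, 5, 8]
  N3 x:[35,59] y:[136/3,158/3] z:[39,137/3] -> hit [136/3,137/3], descend [7, 10]
    N7 x:[52,59] y:[136/3,146/3] z:[119/3,137/3] -> miss, prune
    N10 x:[35,53] y:[139/3,158/3] z:[39,134/3] -> miss, prune
  N4 x:[40,57] y:[136/3,161/3] z:[104/3,118/3] -> miss, prune
  N5 x:[36,42] y:[119/3,43] z:[33,124/3] -> hit [119/3,124/3] leaf, test {P4(miss), P5(miss), P7@t=119/3}
  N8 x:[40,72] y:[40,131/3] z:[106/3,124/3] -> hit [40,124/3], descend [1, 9]
    N1 x:[40,49] y:[40,130/3] z:[37,122/3] -> hit [40,122/3] leaf, test {P3(miss), P10(miss)}
    N9 x:[60,72] y:[127/3,131/3] z:[106/3,124/3] -> miss, prune

order=[0, 3, 7, 10, 4, 5, 8, 1, 9]  |boxes|=9  |leaves|=2  hit=P7

== RESULT ==
[0, 3, 7, 10, 4, 5, 8, 1, 9]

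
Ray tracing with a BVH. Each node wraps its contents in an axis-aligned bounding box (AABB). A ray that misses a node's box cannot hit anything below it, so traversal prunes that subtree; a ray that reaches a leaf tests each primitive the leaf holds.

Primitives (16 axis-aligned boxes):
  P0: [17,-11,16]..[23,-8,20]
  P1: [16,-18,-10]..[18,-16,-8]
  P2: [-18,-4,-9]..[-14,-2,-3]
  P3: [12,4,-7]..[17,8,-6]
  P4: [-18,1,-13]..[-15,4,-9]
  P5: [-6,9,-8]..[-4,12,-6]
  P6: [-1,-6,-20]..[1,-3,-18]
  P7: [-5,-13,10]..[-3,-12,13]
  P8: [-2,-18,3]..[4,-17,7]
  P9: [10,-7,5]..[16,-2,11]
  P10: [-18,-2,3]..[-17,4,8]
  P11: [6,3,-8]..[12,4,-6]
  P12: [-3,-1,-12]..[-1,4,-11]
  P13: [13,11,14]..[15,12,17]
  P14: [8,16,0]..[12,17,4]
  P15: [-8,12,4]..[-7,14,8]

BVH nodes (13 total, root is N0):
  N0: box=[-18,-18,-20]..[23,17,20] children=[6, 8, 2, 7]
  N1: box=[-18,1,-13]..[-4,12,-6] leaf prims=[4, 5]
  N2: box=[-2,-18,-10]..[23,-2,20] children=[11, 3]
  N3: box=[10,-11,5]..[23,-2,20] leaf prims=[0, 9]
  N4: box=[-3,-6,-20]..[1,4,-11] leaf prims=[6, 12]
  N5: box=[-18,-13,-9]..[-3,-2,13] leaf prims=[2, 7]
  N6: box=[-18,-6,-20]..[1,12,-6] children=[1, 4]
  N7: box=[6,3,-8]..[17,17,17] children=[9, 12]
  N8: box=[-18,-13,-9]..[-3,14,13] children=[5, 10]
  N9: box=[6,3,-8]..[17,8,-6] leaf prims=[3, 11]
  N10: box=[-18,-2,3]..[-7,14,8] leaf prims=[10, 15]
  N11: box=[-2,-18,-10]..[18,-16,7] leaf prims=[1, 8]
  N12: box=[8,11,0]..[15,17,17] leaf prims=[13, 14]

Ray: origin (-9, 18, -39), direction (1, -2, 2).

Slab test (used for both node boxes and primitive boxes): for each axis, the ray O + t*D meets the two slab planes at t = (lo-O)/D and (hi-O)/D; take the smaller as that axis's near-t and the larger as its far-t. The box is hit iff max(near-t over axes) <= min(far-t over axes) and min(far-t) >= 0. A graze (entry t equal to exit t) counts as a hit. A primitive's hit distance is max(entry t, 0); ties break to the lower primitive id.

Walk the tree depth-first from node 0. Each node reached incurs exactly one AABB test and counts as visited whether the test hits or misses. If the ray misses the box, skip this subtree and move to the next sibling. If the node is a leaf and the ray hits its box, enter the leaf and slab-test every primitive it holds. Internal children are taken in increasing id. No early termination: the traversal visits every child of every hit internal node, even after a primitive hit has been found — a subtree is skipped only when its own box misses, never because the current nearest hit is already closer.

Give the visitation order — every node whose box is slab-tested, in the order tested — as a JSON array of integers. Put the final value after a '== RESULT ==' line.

Traverse from the root:
N0 x:[-9,32] y:[1/2,18] z:[19/2,59/2] -> hit [19/2,18], descend [2, 6, 7, 8]
  N2 x:[7,32] y:[10,18] z:[29/2,59/2] -> hit [29/2,18], descend [3, 11]
    N3 x:[19,32] y:[10,29/2] z:[22,59/2] -> miss, prune
    N11 x:[7,27] y:[17,18] z:[29/2,23] -> hit [17,18] leaf, test {P1(miss), P8(miss)}
  N6 x:[-9,10] y:[3,12] z:[19/2,33/2] -> hit [19/2,10], descend [1, 4]
    N1 x:[-9,5] y:[3,17/2] z:[13,33/2] -> miss, prune
    N4 x:[6,10] y:[7,12] z:[19/2,14] -> hit [19/2,10] leaf, test {P6(miss), P12(miss)}
  N7 x:[15,26] y:[1/2,15/2] z:[31/2,28] -> miss, prune
  N8 x:[-9,6] y:[2,31/2] z:[15,26] -> miss, prune

order=[0, 2, 3, 11, 6, 1, 4, 7, 8]  |boxes|=9  |leaves|=2  hit=miss

== RESULT ==
[0, 2, 3, 11, 6, 1, 4, 7, 8]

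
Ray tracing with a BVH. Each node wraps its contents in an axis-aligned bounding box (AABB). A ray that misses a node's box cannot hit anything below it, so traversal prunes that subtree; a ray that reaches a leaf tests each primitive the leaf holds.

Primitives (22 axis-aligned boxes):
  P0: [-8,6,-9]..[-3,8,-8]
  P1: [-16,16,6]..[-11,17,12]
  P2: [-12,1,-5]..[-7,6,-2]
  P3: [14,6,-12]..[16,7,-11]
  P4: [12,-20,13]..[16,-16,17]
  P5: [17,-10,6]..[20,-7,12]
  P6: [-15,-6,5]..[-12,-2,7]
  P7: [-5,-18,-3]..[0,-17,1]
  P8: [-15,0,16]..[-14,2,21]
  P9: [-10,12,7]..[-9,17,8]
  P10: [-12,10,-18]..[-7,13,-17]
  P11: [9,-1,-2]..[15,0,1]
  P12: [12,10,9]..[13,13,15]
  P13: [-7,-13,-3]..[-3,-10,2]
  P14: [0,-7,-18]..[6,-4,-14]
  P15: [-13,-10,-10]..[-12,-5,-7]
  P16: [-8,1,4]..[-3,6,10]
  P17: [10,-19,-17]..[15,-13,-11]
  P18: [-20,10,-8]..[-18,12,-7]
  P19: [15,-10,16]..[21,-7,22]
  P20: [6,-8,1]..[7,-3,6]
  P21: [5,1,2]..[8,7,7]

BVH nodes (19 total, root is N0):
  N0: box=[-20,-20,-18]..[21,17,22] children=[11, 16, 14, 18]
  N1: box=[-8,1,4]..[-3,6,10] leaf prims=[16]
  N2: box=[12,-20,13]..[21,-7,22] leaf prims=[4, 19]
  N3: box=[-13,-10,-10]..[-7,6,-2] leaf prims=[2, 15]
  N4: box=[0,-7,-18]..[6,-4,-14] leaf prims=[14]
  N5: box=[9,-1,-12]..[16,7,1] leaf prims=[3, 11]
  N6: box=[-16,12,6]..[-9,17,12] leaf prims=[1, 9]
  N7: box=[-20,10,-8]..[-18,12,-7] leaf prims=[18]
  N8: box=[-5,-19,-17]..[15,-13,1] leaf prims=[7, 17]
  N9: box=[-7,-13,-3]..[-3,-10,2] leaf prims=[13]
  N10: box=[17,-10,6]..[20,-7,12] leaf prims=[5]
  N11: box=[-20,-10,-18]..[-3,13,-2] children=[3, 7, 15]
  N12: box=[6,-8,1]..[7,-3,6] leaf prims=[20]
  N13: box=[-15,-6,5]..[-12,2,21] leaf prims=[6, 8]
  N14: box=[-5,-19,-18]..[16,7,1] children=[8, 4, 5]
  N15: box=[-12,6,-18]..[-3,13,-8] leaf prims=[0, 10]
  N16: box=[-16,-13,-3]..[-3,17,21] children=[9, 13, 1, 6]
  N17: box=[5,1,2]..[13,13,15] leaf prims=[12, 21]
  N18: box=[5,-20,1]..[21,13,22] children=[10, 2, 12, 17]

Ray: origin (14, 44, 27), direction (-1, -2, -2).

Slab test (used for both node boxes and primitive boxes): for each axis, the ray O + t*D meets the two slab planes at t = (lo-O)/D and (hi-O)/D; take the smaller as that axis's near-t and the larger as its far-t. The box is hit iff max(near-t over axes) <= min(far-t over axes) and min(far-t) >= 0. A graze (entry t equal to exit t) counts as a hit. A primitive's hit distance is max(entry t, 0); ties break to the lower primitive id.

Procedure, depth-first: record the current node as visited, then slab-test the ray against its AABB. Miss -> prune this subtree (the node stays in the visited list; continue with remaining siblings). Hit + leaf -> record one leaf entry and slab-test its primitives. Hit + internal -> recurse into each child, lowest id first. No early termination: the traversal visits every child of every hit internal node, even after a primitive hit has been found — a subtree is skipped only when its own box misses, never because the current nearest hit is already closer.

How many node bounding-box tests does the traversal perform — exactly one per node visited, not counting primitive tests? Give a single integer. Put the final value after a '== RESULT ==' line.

Trace the traversal:
N0 x:[-7,34] y:[27/2,32] z:[5/2,45/2] -> hit [27/2,45/2], descend [11, 14, 16, 18]
  N11 x:[17,34] y:[31/2,27] z:[29/2,45/2] -> hit [17,45/2], descend [3, 7, 15]
    N3 x:[21,27] y:[19,27] z:[29/2,37/2] -> miss, prune
    N7 x:[32,34] y:[16,17] z:[17,35/2] -> miss, prune
    N15 x:[17,26] y:[31/2,19] z:[35/2,45/2] -> hit [35/2,19] leaf, test {P0@t=18, P10(miss)}
  N14 x:[-2,19] y:[37/2,63/2] z:[13,45/2] -> hit [37/2,19], descend [4, 5, 8]
    N4 x:[8,14] y:[24,51/2] z:[41/2,45/2] -> miss, prune
    N5 x:[-2,5] y:[37/2,45/2] z:[13,39/2] -> miss, prune
    N8 x:[-1,19] y:[57/2,63/2] z:[13,22] -> miss, prune
  N16 x:[17,30] y:[27/2,57/2] z:[3,15] -> miss, prune
  N18 x:[-7,9] y:[31/2,32] z:[5/2,13] -> miss, prune

11 AABB tests over nodes [0, 11, 3, 7, 15, 14, 4, 5, 8, 16, 18]; 1 leaf entered; closest P0.

== RESULT ==
11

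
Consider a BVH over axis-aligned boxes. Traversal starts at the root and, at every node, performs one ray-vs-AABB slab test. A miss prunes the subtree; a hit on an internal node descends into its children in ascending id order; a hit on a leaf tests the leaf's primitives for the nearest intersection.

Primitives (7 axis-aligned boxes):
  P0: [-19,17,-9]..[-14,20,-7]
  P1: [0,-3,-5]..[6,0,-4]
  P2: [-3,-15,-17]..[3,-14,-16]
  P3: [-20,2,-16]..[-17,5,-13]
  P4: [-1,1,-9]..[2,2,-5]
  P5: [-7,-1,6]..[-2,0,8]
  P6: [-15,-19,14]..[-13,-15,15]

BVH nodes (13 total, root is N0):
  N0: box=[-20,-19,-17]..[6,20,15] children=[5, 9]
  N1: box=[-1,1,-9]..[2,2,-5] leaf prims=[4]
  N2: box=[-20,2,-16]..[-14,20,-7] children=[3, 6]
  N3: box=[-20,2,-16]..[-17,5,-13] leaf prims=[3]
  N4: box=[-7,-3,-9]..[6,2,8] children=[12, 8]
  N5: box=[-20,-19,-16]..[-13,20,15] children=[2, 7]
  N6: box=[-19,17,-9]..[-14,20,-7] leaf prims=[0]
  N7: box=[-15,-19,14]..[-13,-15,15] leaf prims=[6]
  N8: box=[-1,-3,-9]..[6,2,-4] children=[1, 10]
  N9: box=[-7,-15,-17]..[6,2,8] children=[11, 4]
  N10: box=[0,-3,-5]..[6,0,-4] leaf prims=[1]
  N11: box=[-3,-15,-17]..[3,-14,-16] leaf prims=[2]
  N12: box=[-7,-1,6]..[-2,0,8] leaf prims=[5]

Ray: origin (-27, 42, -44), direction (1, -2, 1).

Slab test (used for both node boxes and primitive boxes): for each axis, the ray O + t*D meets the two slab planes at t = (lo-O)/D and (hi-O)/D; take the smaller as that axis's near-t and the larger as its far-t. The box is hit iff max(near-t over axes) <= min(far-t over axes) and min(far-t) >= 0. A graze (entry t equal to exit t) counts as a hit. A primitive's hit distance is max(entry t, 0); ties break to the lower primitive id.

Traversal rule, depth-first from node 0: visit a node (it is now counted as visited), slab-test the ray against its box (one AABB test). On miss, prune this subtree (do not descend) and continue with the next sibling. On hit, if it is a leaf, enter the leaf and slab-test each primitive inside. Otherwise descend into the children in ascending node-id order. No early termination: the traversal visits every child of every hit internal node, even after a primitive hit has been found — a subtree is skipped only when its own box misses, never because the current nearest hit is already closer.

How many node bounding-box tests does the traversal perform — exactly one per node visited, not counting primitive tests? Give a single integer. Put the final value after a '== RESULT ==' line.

Walk:
N0 x:[7,33] y:[11,61/2] z:[27,59] -> hit [27,61/2], descend [5, 9]
  N5 x:[7,14] y:[11,61/2] z:[28,59] -> miss, prune
  N9 x:[20,33] y:[20,57/2] z:[27,52] -> hit [27,57/2], descend [4, 11]
    N4 x:[20,33] y:[20,45/2] z:[35,52] -> miss, prune
    N11 x:[24,30] y:[28,57/2] z:[27,28] -> hit [28,28] leaf, test {P2@t=28}

Visited [0, 5, 9, 4, 11]. Tests: 5 box, 1 leaf. Nearest: P2.

== RESULT ==
5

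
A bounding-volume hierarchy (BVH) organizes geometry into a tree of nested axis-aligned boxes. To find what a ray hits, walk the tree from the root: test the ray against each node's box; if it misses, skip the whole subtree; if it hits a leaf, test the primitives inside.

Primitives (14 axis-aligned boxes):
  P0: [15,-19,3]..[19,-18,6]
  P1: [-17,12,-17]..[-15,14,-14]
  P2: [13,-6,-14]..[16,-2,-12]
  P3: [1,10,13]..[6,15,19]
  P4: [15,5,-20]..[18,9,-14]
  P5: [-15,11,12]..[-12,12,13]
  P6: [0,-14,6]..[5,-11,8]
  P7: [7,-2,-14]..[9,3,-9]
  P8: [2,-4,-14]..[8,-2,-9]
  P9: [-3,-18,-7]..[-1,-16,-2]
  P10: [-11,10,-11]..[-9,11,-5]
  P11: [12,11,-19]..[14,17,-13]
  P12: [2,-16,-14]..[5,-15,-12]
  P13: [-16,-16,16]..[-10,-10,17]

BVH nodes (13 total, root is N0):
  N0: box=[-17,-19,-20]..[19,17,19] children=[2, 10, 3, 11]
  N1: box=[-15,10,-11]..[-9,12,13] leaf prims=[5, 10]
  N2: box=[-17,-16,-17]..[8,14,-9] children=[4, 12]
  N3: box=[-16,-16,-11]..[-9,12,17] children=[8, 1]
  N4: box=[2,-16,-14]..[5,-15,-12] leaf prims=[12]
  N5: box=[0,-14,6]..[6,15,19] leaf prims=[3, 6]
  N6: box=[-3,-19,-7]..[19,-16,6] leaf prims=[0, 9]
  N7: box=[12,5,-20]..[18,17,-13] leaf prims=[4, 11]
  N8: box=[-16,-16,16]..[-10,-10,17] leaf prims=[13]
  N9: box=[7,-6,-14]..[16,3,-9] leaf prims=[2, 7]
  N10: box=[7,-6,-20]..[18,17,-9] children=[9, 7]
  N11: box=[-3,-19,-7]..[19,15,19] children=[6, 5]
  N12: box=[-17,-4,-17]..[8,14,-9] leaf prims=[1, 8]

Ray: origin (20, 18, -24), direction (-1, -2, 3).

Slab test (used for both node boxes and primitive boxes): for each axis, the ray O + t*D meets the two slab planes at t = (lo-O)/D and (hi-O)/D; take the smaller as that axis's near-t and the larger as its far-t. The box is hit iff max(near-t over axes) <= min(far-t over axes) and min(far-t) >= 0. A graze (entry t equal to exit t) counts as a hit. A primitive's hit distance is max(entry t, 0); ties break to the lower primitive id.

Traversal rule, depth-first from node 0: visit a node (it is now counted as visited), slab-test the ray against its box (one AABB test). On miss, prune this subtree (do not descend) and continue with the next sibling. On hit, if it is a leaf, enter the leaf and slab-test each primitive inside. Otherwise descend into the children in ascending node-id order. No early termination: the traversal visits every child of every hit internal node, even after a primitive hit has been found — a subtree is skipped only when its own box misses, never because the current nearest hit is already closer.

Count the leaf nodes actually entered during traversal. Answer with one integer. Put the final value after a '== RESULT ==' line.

Traverse from the root:
N0 x:[1,37] y:[1/2,37/2] z:[4/3,43/3] -> hit [4/3,43/3], descend [2, 3, 10, 11]
  N2 x:[12,37] y:[2,17] z:[7/3,5] -> miss, prune
  N3 x:[29,36] y:[3,17] z:[13/3,41/3] -> miss, prune
  N10 x:[2,13] y:[1/2,12] z:[4/3,5] -> hit [2,5], descend [7, 9]
    N7 x:[2,8] y:[1/2,13/2] z:[4/3,11/3] -> hit [2,11/3] leaf, test {P4(miss), P11(miss)}
    N9 x:[4,13] y:[15/2,12] z:[10/3,5] -> miss, prune
  N11 x:[1,23] y:[3/2,37/2] z:[17/3,43/3] -> hit [17/3,43/3], descend [5, 6]
    N5 x:[14,20] y:[3/2,16] z:[10,43/3] -> hit [14,43/3] leaf, test {P3(miss), P6(miss)}
    N6 x:[1,23] y:[17,37/2] z:[17/3,10] -> miss, prune

Summary -> nodes [0, 2, 3, 10, 7, 9, 11, 5, 6]; box-tests=9; leaf-entries=2; first=miss

== RESULT ==
2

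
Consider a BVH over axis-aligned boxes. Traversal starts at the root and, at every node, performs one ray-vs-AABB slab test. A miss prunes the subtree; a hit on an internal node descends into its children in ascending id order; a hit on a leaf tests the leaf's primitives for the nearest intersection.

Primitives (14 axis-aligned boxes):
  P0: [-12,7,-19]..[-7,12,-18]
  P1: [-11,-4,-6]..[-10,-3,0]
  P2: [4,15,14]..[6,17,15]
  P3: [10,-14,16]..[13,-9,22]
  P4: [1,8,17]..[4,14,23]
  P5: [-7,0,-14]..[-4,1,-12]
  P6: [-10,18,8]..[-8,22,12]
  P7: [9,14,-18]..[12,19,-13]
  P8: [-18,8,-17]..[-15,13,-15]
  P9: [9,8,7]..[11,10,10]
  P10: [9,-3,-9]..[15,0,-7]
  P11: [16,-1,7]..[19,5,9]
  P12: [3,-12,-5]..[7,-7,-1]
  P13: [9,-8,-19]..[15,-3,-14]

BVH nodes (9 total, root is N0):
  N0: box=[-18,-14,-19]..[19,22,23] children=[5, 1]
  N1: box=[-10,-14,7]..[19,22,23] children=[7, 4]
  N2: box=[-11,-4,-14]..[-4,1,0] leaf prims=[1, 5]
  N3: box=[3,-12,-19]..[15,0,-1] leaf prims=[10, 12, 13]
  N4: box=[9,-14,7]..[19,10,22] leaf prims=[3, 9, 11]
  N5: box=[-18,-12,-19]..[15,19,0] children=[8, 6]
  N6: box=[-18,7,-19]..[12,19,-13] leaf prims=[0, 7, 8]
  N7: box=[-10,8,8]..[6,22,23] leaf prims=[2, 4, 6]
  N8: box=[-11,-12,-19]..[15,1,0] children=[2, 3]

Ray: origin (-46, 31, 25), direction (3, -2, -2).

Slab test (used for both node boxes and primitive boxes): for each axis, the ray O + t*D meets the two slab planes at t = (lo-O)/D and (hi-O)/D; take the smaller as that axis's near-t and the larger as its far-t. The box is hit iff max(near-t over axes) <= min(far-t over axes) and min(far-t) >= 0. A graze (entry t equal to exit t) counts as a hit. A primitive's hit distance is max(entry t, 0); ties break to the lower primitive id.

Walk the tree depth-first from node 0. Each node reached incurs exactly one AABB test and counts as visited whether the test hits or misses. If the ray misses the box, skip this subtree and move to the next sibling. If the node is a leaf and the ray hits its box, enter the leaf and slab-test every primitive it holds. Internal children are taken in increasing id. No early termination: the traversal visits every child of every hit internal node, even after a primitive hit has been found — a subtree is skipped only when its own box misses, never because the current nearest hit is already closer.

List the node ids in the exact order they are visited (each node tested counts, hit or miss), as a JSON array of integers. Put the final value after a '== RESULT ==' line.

Trace the traversal:
N0 x:[28/3,65/3] y:[9/2,45/2] z:[1,22] -> hit [28/3,65/3], descend [1, 5]
  N1 x:[12,65/3] y:[9/2,45/2] z:[1,9] -> miss, prune
  N5 x:[28/3,61/3] y:[6,43/2] z:[25/2,22] -> hit [25/2,61/3], descend [6, 8]
    N6 x:[28/3,58/3] y:[6,12] z:[19,22] -> miss, prune
    N8 x:[35/3,61/3] y:[15,43/2] z:[25/2,22] -> hit [15,61/3], descend [2, 3]
      N2 x:[35/3,14] y:[15,35/2] z:[25/2,39/2] -> miss, prune
      N3 x:[49/3,61/3] y:[31/2,43/2] z:[13,22] -> hit [49/3,61/3] leaf, test {P10(miss), P12(miss), P13@t=39/2}

order=[0, 1, 5, 6, 8, 2, 3]  |boxes|=7  |leaves|=1  hit=P13

== RESULT ==
[0, 1, 5, 6, 8, 2, 3]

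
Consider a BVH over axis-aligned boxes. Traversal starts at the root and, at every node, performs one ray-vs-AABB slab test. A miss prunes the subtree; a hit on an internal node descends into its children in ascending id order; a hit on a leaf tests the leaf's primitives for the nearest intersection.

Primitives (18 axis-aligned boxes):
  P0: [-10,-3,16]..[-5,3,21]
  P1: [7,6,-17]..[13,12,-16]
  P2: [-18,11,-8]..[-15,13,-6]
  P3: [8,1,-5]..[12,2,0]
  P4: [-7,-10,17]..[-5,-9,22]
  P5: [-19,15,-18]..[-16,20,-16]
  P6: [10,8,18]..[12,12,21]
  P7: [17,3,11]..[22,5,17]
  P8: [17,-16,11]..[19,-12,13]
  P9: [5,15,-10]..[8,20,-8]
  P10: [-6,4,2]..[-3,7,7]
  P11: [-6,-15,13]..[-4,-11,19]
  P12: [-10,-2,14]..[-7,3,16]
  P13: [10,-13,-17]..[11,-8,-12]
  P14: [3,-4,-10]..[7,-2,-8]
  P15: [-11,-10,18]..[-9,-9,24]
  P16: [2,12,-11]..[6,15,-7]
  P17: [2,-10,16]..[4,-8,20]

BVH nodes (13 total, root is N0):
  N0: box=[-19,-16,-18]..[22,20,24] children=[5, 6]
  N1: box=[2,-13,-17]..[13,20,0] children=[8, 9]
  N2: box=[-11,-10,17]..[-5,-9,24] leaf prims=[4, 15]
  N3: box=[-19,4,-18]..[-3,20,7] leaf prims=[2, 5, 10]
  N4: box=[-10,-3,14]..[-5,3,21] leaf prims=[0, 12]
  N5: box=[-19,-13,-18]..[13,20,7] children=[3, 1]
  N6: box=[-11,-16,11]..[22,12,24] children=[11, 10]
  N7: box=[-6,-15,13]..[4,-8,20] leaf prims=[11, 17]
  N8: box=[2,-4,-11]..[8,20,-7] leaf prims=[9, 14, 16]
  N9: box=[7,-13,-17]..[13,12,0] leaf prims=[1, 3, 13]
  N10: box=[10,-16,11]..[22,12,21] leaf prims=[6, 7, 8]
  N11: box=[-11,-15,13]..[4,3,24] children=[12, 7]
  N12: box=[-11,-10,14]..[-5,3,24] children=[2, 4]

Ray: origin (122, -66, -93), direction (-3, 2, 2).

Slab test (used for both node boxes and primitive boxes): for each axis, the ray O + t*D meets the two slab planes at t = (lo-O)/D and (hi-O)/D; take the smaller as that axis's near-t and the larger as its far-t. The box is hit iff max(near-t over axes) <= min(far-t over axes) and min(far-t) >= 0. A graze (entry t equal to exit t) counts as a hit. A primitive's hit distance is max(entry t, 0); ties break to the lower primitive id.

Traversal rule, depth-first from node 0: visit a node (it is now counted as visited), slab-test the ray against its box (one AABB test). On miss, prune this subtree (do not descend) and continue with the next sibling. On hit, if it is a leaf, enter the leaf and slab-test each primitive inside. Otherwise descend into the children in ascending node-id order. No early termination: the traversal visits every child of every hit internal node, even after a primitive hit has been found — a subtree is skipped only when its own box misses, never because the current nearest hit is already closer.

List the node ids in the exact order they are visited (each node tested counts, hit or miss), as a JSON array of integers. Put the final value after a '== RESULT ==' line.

Traverse from the root:
N0 x:[100/3,47] y:[25,43] z:[75/2,117/2] -> hit [75/2,43], descend [5, 6]
  N5 x:[109/3,47] y:[53/2,43] z:[75/2,50] -> hit [75/2,43], descend [1, 3]
    N1 x:[109/3,40] y:[53/2,43] z:[38,93/2] -> hit [38,40], descend [8, 9]
      N8 x:[38,40] y:[31,43] z:[41,43] -> miss, prune
      N9 x:[109/3,115/3] y:[53/2,39] z:[38,93/2] -> hit [38,115/3] leaf, test {P1@t=38, P3(miss), P13(miss)}
    N3 x:[125/3,47] y:[35,43] z:[75/2,50] -> hit [125/3,43] leaf, test {P2(miss), P5(miss), P10(miss)}
  N6 x:[100/3,133/3] y:[25,39] z:[52,117/2] -> miss, prune

7 AABB tests over nodes [0, 5, 1, 8, 9, 3, 6]; 2 leaves entered; closest P1.

== RESULT ==
[0, 5, 1, 8, 9, 3, 6]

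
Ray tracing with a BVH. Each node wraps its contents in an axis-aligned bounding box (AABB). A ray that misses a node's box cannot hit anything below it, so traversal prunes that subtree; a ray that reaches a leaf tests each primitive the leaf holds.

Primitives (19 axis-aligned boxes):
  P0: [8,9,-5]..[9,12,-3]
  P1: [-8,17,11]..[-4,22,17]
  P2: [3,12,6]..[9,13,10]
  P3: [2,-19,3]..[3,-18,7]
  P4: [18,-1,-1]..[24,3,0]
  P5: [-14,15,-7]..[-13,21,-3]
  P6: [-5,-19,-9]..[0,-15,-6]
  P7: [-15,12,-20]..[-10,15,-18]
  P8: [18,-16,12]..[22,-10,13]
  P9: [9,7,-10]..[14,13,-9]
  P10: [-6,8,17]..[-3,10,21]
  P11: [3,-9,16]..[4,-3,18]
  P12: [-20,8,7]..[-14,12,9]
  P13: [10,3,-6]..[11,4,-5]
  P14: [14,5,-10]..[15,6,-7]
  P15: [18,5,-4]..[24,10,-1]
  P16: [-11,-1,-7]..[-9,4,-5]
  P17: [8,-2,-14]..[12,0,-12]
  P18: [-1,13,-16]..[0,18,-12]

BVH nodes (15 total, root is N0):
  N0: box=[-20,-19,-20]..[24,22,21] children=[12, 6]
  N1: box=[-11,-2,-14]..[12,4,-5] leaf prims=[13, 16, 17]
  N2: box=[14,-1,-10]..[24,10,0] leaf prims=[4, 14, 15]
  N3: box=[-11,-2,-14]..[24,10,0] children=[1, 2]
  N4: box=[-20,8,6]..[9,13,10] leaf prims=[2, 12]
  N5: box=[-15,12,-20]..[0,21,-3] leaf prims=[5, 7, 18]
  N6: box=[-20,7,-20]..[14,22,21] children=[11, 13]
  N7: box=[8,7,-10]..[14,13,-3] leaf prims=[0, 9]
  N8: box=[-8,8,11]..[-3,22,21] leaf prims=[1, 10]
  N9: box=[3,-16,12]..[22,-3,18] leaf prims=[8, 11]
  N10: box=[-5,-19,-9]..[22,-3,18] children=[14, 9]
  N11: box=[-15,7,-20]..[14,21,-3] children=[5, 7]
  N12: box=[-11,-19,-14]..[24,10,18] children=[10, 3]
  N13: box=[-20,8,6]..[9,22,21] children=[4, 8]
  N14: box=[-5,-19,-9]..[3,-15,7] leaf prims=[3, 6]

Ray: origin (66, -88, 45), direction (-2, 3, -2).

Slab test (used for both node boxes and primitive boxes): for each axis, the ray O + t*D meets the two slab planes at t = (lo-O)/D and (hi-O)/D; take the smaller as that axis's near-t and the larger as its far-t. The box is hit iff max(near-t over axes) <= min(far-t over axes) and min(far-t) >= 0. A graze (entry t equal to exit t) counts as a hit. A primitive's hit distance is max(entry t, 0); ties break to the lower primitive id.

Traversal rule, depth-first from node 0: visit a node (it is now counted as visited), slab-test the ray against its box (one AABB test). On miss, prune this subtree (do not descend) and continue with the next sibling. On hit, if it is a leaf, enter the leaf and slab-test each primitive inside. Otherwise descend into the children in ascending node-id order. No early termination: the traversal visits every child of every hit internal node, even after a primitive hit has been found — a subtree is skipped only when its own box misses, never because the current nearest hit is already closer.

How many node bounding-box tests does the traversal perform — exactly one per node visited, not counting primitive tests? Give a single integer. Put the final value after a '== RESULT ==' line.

Walk:
N0 x:[21,43] y:[23,110/3] z:[12,65/2] -> hit [23,65/2], descend [6, 12]
  N6 x:[26,43] y:[95/3,110/3] z:[12,65/2] -> hit [95/3,65/2], descend [11, 13]
    N11 x:[26,81/2] y:[95/3,109/3] z:[24,65/2] -> hit [95/3,65/2], descend [5, 7]
      N5 x:[33,81/2] y:[100/3,109/3] z:[24,65/2] -> miss, prune
      N7 x:[26,29] y:[95/3,101/3] z:[24,55/2] -> miss, prune
    N13 x:[57/2,43] y:[32,110/3] z:[12,39/2] -> miss, prune
  N12 x:[21,77/2] y:[23,98/3] z:[27/2,59/2] -> hit [23,59/2], descend [3, 10]
    N3 x:[21,77/2] y:[86/3,98/3] z:[45/2,59/2] -> hit [86/3,59/2], descend [1, 2]
      N1 x:[27,77/2] y:[86/3,92/3] z:[25,59/2] -> hit [86/3,59/2] leaf, test {P13(miss), P16(miss), P17@t=86/3}
      N2 x:[21,26] y:[29,98/3] z:[45/2,55/2] -> miss, prune
    N10 x:[22,71/2] y:[23,85/3] z:[27/2,27] -> hit [23,27], descend [9, 14]
      N9 x:[22,63/2] y:[24,85/3] z:[27/2,33/2] -> miss, prune
      N14 x:[63/2,71/2] y:[23,73/3] z:[19,27] -> miss, prune

13 AABB tests over nodes [0, 6, 11, 5, 7, 13, 12, 3, 1, 2, 10, 9, 14]; 1 leaf entered; closest P17.

== RESULT ==
13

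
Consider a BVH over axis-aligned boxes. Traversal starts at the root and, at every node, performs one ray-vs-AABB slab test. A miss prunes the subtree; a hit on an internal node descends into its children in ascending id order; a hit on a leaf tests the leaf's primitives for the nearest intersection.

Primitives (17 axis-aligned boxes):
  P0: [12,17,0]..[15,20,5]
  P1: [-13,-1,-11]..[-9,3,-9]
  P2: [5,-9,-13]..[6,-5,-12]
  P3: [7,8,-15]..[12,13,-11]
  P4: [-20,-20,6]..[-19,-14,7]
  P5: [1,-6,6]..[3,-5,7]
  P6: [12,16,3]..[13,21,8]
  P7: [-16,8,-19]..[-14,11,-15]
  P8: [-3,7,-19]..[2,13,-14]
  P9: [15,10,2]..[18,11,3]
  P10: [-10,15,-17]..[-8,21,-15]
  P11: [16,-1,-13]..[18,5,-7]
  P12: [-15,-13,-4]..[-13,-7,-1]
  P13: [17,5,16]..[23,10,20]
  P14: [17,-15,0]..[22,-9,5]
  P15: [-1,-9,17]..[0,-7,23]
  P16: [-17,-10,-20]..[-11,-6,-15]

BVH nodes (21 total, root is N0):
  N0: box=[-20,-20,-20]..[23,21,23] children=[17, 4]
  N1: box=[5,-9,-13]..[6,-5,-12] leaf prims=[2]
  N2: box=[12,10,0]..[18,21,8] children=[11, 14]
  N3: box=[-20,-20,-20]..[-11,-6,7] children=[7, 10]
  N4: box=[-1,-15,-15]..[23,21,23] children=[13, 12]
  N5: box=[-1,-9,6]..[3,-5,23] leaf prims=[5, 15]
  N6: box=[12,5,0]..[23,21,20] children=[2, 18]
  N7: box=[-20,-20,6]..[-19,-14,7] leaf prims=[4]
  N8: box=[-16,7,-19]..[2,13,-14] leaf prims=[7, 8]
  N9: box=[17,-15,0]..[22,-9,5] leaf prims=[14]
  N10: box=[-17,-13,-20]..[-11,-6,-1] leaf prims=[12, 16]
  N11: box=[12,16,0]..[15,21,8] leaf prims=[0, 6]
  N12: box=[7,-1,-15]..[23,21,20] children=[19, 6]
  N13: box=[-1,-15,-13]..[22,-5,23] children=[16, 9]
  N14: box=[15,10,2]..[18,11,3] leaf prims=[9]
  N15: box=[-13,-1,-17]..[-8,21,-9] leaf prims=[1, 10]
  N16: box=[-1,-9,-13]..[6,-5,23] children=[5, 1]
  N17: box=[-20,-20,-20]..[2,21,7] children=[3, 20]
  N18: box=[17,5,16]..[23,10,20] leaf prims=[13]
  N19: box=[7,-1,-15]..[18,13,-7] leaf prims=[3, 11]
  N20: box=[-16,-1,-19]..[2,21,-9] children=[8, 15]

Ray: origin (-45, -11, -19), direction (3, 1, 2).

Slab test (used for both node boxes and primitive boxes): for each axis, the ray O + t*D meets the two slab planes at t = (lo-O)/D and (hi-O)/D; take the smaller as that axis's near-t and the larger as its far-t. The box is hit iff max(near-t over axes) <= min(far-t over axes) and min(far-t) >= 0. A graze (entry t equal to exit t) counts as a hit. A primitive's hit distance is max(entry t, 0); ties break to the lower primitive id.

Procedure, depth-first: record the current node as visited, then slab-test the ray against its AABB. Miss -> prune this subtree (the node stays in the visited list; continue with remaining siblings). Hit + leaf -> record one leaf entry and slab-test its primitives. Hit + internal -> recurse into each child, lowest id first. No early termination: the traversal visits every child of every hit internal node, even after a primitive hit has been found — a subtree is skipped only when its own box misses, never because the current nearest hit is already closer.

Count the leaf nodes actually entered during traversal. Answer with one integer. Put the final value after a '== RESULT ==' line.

Traverse from the root:
N0 x:[25/3,68/3] y:[-9,32] z:[-1/2,21] -> hit [25/3,21], descend [4, 17]
  N4 x:[44/3,68/3] y:[-4,32] z:[2,21] -> hit [44/3,21], descend [12, 13]
    N12 x:[52/3,68/3] y:[10,32] z:[2,39/2] -> hit [52/3,39/2], descend [6, 19]
      N6 x:[19,68/3] y:[16,32] z:[19/2,39/2] -> hit [19,39/2], descend [2, 18]
        N2 x:[19,21] y:[21,32] z:[19/2,27/2] -> miss, prune
        N18 x:[62/3,68/3] y:[16,21] z:[35/2,39/2] -> miss, prune
      N19 x:[52/3,21] y:[10,24] z:[2,6] -> miss, prune
    N13 x:[44/3,67/3] y:[-4,6] z:[3,21] -> miss, prune
  N17 x:[25/3,47/3] y:[-9,32] z:[-1/2,13] -> hit [25/3,13], descend [3, 20]
    N3 x:[25/3,34/3] y:[-9,5] z:[-1/2,13] -> miss, prune
    N20 x:[29/3,47/3] y:[10,32] z:[0,5] -> miss, prune

Summary -> nodes [0, 4, 12, 6, 2, 18, 19, 13, 17, 3, 20]; box-tests=11; leaf-entries=0; first=miss

== RESULT ==
0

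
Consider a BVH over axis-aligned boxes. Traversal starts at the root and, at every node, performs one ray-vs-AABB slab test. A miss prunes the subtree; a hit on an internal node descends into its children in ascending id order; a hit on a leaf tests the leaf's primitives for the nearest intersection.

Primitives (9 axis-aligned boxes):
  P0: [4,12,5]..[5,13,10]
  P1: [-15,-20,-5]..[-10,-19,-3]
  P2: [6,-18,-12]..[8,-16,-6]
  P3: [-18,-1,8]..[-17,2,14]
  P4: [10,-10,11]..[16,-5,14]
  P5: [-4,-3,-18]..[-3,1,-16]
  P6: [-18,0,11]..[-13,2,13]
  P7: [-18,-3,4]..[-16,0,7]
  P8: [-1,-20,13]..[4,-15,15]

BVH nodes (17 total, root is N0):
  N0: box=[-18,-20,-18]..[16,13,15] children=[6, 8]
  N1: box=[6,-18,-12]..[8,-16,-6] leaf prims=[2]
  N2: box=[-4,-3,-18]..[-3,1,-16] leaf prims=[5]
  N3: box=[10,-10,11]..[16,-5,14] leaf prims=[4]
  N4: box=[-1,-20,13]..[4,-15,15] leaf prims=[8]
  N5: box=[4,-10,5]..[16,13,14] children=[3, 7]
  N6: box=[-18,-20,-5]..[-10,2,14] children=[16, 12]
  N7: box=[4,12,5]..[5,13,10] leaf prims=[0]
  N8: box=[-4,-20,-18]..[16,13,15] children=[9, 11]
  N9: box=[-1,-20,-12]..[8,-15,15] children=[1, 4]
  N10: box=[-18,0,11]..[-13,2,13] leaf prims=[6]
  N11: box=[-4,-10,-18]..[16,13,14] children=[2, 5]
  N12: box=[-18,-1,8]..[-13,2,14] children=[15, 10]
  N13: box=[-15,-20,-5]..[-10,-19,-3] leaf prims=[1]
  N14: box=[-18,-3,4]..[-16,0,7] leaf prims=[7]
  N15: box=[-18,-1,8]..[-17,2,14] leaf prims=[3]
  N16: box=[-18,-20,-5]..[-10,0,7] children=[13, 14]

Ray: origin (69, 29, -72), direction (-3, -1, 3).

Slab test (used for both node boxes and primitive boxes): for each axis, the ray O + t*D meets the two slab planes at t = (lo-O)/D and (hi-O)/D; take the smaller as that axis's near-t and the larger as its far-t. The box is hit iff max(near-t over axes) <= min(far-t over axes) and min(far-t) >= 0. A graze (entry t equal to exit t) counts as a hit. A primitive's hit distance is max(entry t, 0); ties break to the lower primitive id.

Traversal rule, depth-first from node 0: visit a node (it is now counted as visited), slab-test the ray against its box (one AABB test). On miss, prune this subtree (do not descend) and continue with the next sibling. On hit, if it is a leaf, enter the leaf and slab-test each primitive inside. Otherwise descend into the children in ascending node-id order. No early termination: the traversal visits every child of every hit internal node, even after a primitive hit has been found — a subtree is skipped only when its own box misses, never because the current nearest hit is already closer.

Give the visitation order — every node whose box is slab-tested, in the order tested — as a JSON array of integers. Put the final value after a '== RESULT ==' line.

Traverse from the root:
N0 x:[53/3,29] y:[16,49] z:[18,29] -> hit [18,29], descend [6, 8]
  N6 x:[79/3,29] y:[27,49] z:[67/3,86/3] -> hit [27,86/3], descend [12, 16]
    N12 x:[82/3,29] y:[27,30] z:[80/3,86/3] -> hit [82/3,86/3], descend [10, 15]
      N10 x:[82/3,29] y:[27,29] z:[83/3,85/3] -> hit [83/3,85/3] leaf, test {P6@t=83/3}
      N15 x:[86/3,29] y:[27,30] z:[80/3,86/3] -> hit [86/3,86/3] leaf, test {P3@t=86/3}
    N16 x:[79/3,29] y:[29,49] z:[67/3,79/3] -> miss, prune
  N8 x:[53/3,73/3] y:[16,49] z:[18,29] -> hit [18,73/3], descend [9, 11]
    N9 x:[61/3,70/3] y:[44,49] z:[20,29] -> miss, prune
    N11 x:[53/3,73/3] y:[16,39] z:[18,86/3] -> hit [18,73/3], descend [2, 5]
      N2 x:[24,73/3] y:[28,32] z:[18,56/3] -> miss, prune
      N5 x:[53/3,65/3] y:[16,39] z:[77/3,86/3] -> miss, prune

order=[0, 6, 12, 10, 15, 16, 8, 9, 11, 2, 5]  |boxes|=11  |leaves|=2  hit=P6

== RESULT ==
[0, 6, 12, 10, 15, 16, 8, 9, 11, 2, 5]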